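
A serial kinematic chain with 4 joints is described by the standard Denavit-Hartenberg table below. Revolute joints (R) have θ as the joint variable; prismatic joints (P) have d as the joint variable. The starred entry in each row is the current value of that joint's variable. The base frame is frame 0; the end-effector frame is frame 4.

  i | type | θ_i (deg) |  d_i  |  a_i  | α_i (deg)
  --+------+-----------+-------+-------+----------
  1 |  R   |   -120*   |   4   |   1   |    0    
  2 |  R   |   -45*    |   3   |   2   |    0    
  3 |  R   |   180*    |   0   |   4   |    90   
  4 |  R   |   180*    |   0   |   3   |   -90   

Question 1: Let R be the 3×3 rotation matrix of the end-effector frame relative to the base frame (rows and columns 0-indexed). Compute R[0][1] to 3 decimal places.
End-effector y-axis (col 1 of R) = (-0.2588,0.9659,-0.0000)
R[0][1] = -0.2588

-0.259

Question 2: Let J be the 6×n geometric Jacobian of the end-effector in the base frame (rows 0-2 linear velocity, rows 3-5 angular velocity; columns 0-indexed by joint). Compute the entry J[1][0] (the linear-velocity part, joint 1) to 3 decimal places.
-1.466

axis z_0 = ẑ; lever o_n−o_0 = (-1.4659,-1.1248,7.0000)
cross product → J_v[:, 0] = (1.1248,-1.4659,0.0000)
J_ω[:, 0] = z_0
entry J[1][0] = -1.4659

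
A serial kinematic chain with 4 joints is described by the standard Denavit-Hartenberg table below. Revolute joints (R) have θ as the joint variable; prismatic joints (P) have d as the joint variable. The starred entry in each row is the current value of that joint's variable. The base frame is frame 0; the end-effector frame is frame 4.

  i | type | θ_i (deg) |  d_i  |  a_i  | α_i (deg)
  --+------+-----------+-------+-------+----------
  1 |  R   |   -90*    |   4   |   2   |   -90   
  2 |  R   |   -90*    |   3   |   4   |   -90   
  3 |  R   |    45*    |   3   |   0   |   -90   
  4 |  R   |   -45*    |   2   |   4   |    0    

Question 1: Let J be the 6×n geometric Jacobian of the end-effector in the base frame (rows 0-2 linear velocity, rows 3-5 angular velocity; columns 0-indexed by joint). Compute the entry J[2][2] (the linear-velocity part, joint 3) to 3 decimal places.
axis z_2 = (0.0000,-1.0000,-0.0000); lever o_n−o_2 = (-3.4142,-5.8284,0.5858)
cross product → J_v[:, 2] = (-0.5858,0.0000,-3.4142)
J_ω[:, 2] = z_2
entry J[2][2] = -3.4142

-3.414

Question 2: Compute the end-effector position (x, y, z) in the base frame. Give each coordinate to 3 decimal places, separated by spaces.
-0.414 -7.828 8.586

after link 1: o_1 = (0.0000, -2.0000, 4.0000)
after link 2: o_2 = (3.0000, -2.0000, 8.0000)
after link 3: o_3 = (3.0000, -5.0000, 8.0000)
after link 4: o_4 = (-0.4142, -7.8284, 8.5858)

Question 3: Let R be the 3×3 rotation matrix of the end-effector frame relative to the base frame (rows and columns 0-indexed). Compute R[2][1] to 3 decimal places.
End-effector y-axis (col 1 of R) = (-0.5000,0.7071,0.5000)
R[2][1] = 0.5000

0.500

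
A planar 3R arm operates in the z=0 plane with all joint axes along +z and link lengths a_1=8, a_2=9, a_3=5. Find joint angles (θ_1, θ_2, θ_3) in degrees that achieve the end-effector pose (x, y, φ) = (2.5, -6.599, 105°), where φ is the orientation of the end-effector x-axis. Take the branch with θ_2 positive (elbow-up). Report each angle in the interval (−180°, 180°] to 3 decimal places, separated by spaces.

wrist centre = target − a_3·(cos φ, sin φ) = (3.7941, -11.4286)
cos θ_2 = (145.0087−8²−9²)/(2·8·9) = 0.0001; θ_2 = 89.9965° (elbow-up)
β = atan2(-11.4286,3.7941) = -71.6348°; ψ = atan2(9.0000,8.0005) = 48.3645°
θ_1 = β − ψ = -119.9993°
θ_3 = φ − θ_1 − θ_2 = 135.0028° (wrapped to (-180°,180°])

-119.999 89.997 135.003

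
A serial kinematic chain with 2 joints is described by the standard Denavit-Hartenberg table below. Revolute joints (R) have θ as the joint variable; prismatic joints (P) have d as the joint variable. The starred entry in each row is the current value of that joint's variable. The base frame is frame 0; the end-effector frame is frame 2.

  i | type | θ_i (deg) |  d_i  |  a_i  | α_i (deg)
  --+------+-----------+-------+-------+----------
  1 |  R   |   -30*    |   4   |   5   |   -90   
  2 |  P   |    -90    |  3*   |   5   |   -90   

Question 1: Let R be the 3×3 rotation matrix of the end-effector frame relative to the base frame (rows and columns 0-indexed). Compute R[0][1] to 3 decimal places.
-0.500

End-effector y-axis (col 1 of R) = (-0.5000,-0.8660,-0.0000)
R[0][1] = -0.5000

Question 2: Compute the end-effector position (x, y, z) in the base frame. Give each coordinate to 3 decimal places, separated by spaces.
after link 1: o_1 = (4.3301, -2.5000, 4.0000)
after link 2: o_2 = (5.8301, 0.0981, 9.0000)

5.830 0.098 9.000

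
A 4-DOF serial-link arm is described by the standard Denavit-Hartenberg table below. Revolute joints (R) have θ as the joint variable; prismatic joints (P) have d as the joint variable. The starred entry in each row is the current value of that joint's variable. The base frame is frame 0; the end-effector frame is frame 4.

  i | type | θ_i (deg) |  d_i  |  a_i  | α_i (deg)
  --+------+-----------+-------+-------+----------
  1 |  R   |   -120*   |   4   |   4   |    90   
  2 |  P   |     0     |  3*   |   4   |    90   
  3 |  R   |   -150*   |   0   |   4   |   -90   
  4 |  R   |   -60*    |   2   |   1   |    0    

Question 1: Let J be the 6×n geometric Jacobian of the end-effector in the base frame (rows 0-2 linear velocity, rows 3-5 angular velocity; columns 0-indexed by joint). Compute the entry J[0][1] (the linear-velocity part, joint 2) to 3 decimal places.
prismatic axis z_1 = (-0.8660,0.5000,0.0000)
J_v[:, 1] = z_1; J_ω[:, 1] = (0,0,0)
entry J[0][1] = -0.8660

-0.866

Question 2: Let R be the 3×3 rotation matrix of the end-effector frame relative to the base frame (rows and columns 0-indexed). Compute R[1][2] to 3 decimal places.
-0.866

End-effector z-axis (col 2 of R) = (0.5000,-0.8660,-0.0000)
R[1][2] = -0.8660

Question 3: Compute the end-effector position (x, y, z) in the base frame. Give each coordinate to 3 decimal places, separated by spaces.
-1.701 -4.910 3.134

after link 1: o_1 = (-2.0000, -3.4641, 4.0000)
after link 2: o_2 = (-6.5981, -5.4282, 4.0000)
after link 3: o_3 = (-3.1340, -3.4282, 4.0000)
after link 4: o_4 = (-1.7010, -4.9103, 3.1340)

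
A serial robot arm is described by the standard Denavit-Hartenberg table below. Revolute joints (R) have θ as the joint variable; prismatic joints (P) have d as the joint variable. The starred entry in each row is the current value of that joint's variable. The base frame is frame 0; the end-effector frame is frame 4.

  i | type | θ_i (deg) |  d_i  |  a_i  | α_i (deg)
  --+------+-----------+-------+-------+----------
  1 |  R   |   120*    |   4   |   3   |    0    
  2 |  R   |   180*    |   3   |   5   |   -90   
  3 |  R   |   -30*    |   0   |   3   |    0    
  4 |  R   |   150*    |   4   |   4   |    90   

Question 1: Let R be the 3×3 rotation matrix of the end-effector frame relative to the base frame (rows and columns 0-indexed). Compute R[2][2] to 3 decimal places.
End-effector z-axis (col 2 of R) = (0.4330,-0.7500,-0.5000)
R[2][2] = -0.5000

-0.500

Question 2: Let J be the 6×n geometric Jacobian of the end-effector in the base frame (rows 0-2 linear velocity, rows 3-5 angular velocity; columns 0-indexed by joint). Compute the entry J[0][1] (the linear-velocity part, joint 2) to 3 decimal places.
axis z_1 = (0.0000,0.0000,1.0000); lever o_n−o_1 = (6.2631,-2.8481,1.0359)
cross product → J_v[:, 1] = (2.8481,6.2631,-0.0000)
J_ω[:, 1] = z_1
entry J[0][1] = 2.8481

2.848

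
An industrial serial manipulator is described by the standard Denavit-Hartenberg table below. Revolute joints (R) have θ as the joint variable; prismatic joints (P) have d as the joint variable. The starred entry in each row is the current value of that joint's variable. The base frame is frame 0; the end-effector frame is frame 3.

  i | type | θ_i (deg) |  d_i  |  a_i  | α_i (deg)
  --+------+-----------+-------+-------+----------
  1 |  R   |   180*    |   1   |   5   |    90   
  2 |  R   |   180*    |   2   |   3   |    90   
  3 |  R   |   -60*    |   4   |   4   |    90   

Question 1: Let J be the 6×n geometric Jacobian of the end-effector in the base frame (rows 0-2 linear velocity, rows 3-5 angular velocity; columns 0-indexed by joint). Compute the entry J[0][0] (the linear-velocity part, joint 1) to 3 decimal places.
1.464

axis z_0 = ẑ; lever o_n−o_0 = (-0.0000,-1.4641,5.0000)
cross product → J_v[:, 0] = (1.4641,-0.0000,0.0000)
J_ω[:, 0] = z_0
entry J[0][0] = 1.4641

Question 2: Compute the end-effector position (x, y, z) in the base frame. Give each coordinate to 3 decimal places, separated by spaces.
-0.000 -1.464 5.000

after link 1: o_1 = (-5.0000, 0.0000, 1.0000)
after link 2: o_2 = (-2.0000, 2.0000, 1.0000)
after link 3: o_3 = (-0.0000, -1.4641, 5.0000)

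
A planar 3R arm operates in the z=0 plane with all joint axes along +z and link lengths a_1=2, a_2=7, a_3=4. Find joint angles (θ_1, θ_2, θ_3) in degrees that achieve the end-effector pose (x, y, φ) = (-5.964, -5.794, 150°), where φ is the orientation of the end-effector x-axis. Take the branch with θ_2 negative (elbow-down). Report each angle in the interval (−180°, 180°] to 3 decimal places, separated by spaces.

wrist centre = target − a_3·(cos φ, sin φ) = (-2.4999, -7.7940)
cos θ_2 = (66.9959−2²−7²)/(2·2·7) = 0.4999; θ_2 = -60.0096° (elbow-down)
β = atan2(-7.7940,-2.4999) = -107.7835°; ψ = atan2(-6.0628,5.4990) = -47.7917°
θ_1 = β − ψ = -59.9918°
θ_3 = φ − θ_1 − θ_2 = -89.9986° (wrapped to (-180°,180°])

-59.992 -60.010 -89.999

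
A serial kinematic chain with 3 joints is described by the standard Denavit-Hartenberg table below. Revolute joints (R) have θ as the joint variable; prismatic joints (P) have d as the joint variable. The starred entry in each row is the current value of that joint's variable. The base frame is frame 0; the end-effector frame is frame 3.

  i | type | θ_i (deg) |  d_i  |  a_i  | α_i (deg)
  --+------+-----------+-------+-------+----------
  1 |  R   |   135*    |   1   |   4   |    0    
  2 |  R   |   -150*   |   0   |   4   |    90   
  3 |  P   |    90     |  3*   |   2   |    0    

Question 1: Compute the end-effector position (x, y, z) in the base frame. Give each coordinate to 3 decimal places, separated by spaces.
after link 1: o_1 = (-2.8284, 2.8284, 1.0000)
after link 2: o_2 = (1.0353, 1.7932, 1.0000)
after link 3: o_3 = (0.2588, -1.1046, 3.0000)

0.259 -1.105 3.000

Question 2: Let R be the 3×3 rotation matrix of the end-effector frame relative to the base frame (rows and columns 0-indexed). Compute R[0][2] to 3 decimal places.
-0.259

End-effector z-axis (col 2 of R) = (-0.2588,-0.9659,0.0000)
R[0][2] = -0.2588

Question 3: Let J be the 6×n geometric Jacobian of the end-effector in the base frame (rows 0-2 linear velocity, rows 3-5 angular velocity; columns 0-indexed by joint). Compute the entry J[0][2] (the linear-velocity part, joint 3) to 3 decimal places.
-0.259

prismatic axis z_2 = (-0.2588,-0.9659,0.0000)
J_v[:, 2] = z_2; J_ω[:, 2] = (0,0,0)
entry J[0][2] = -0.2588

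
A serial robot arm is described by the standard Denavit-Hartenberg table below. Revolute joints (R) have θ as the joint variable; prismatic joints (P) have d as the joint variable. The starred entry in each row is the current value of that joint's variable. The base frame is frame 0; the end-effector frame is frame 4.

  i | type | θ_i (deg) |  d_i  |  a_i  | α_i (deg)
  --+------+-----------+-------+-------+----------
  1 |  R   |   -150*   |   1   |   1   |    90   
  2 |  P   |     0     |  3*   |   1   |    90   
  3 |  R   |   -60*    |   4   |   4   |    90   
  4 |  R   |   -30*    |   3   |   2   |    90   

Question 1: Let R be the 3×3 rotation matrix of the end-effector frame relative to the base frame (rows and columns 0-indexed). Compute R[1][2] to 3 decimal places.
0.500

End-effector z-axis (col 2 of R) = (0.0000,0.5000,0.8660)
R[1][2] = 0.5000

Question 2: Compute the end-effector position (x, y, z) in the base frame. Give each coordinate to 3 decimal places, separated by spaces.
-0.232 -4.134 -2.000

after link 1: o_1 = (-0.8660, -0.5000, 1.0000)
after link 2: o_2 = (-3.2321, 1.5981, 1.0000)
after link 3: o_3 = (-3.2321, -2.4019, -3.0000)
after link 4: o_4 = (-0.2321, -4.1340, -2.0000)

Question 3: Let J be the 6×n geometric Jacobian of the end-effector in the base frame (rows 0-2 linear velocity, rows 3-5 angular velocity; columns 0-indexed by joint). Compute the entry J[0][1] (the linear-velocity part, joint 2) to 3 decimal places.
-0.500

prismatic axis z_1 = (-0.5000,0.8660,0.0000)
J_v[:, 1] = z_1; J_ω[:, 1] = (0,0,0)
entry J[0][1] = -0.5000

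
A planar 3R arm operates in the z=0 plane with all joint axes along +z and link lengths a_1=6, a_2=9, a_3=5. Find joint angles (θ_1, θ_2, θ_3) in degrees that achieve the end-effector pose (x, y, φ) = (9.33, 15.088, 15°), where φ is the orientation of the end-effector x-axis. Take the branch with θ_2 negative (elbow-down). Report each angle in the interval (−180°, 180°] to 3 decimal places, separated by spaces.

wrist centre = target − a_3·(cos φ, sin φ) = (4.5004, 13.7939)
cos θ_2 = (210.5251−6²−9²)/(2·6·9) = 0.8660; θ_2 = -30.0059° (elbow-down)
β = atan2(13.7939,4.5004) = 71.9307°; ψ = atan2(-4.5008,13.7938) = -18.0711°
θ_1 = β − ψ = 90.0018°
θ_3 = φ − θ_1 − θ_2 = -44.9959° (wrapped to (-180°,180°])

90.002 -30.006 -44.996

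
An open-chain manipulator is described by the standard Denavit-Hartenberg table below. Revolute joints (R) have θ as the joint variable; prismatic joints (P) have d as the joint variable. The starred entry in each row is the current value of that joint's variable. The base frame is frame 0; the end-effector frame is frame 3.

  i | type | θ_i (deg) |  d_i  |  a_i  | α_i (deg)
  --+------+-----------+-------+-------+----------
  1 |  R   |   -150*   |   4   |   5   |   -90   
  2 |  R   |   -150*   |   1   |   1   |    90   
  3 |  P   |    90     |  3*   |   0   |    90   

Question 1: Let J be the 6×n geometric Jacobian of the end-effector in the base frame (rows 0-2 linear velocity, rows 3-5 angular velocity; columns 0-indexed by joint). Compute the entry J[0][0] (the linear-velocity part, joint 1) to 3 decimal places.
axis z_0 = ẑ; lever o_n−o_0 = (-1.7811,-2.1830,1.9019)
cross product → J_v[:, 0] = (2.1830,-1.7811,0.0000)
J_ω[:, 0] = z_0
entry J[0][0] = 2.1830

2.183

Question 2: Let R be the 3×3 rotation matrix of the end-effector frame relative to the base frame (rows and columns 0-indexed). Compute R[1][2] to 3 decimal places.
End-effector z-axis (col 2 of R) = (0.7500,0.4330,0.5000)
R[1][2] = 0.4330

0.433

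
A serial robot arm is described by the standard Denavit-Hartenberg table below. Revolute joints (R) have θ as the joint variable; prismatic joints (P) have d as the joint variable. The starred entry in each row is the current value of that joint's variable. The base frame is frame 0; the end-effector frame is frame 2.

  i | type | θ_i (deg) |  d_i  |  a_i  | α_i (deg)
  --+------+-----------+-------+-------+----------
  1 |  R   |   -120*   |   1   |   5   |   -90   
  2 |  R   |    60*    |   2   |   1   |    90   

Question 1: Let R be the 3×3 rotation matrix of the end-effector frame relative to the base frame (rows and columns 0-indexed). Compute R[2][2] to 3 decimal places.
End-effector z-axis (col 2 of R) = (-0.4330,-0.7500,0.5000)
R[2][2] = 0.5000

0.500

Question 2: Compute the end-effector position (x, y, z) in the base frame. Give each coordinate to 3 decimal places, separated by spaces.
after link 1: o_1 = (-2.5000, -4.3301, 1.0000)
after link 2: o_2 = (-1.0179, -5.7631, 0.1340)

-1.018 -5.763 0.134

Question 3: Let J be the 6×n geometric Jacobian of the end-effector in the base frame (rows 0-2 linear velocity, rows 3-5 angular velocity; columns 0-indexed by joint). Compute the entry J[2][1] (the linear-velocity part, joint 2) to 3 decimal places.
axis z_1 = (0.8660,-0.5000,0.0000); lever o_n−o_1 = (1.4821,-1.4330,-0.8660)
cross product → J_v[:, 1] = (0.4330,0.7500,-0.5000)
J_ω[:, 1] = z_1
entry J[2][1] = -0.5000

-0.500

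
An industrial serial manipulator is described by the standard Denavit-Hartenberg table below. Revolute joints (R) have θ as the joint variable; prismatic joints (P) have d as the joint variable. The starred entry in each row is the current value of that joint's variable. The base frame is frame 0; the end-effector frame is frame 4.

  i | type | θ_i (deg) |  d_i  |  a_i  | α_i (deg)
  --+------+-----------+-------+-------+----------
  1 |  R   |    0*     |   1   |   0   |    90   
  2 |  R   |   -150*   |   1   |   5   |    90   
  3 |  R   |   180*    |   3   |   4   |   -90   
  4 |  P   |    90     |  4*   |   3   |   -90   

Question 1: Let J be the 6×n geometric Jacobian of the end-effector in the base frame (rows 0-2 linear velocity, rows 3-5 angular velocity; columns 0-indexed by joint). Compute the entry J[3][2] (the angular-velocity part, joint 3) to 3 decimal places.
axis z_2 = (-0.5000,-0.0000,0.8660); lever o_n−o_2 = (3.4641,4.0000,2.0000)
cross product → J_v[:, 2] = (-3.4641,4.0000,-2.0000)
J_ω[:, 2] = z_2
entry J[3][2] = -0.5000

-0.500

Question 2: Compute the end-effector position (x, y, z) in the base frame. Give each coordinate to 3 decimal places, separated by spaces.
-0.866 3.000 0.500

after link 1: o_1 = (0.0000, 0.0000, 1.0000)
after link 2: o_2 = (-4.3301, -1.0000, -1.5000)
after link 3: o_3 = (-2.3660, -1.0000, 3.0981)
after link 4: o_4 = (-0.8660, 3.0000, 0.5000)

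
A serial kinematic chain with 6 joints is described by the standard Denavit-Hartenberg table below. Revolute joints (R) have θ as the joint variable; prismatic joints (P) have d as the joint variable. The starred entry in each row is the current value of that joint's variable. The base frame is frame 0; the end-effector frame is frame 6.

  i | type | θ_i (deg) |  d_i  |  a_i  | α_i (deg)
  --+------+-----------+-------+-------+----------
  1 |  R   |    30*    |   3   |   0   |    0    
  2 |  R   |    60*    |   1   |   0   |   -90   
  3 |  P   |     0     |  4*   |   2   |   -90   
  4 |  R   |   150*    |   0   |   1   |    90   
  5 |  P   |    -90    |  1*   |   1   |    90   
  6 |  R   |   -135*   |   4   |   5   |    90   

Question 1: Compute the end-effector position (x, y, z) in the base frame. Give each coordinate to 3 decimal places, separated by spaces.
after link 1: o_1 = (0.0000, 0.0000, 3.0000)
after link 2: o_2 = (0.0000, 0.0000, 4.0000)
after link 3: o_3 = (-4.0000, 2.0000, 4.0000)
after link 4: o_4 = (-3.5000, 1.1340, 4.0000)
after link 5: o_5 = (-2.6340, 1.6340, 5.0000)
after link 6: o_6 = (-7.6958, 3.3303, 1.4645)

-7.696 3.330 1.464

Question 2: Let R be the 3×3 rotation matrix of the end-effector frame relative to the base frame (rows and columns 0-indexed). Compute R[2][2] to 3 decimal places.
-0.707

End-effector z-axis (col 2 of R) = (0.6124,0.3536,-0.7071)
R[2][2] = -0.7071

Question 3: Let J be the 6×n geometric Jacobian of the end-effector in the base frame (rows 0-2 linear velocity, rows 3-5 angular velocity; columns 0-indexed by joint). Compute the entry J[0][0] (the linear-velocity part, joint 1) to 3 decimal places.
axis z_0 = ẑ; lever o_n−o_0 = (-7.6958,3.3303,1.4645)
cross product → J_v[:, 0] = (-3.3303,-7.6958,0.0000)
J_ω[:, 0] = z_0
entry J[0][0] = -3.3303

-3.330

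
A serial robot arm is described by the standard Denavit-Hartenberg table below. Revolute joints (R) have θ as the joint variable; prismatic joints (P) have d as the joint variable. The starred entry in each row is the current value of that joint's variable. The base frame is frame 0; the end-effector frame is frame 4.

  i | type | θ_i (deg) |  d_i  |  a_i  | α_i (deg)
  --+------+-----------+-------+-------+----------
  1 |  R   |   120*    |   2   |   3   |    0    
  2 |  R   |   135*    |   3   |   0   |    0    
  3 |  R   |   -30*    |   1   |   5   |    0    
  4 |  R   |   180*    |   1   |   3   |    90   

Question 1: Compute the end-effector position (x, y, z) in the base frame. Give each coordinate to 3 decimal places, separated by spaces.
after link 1: o_1 = (-1.5000, 2.5981, 2.0000)
after link 2: o_2 = (-1.5000, 2.5981, 5.0000)
after link 3: o_3 = (-5.0355, -0.9375, 6.0000)
after link 4: o_4 = (-2.9142, 1.1839, 7.0000)

-2.914 1.184 7.000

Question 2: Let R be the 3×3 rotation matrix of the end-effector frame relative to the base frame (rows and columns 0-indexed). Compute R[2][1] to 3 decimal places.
End-effector y-axis (col 1 of R) = (-0.0000,0.0000,1.0000)
R[2][1] = 1.0000

1.000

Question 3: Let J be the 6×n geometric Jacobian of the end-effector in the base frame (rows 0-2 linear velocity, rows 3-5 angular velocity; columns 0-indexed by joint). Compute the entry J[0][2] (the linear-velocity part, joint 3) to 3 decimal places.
1.414

axis z_2 = (0.0000,0.0000,1.0000); lever o_n−o_2 = (-1.4142,-1.4142,2.0000)
cross product → J_v[:, 2] = (1.4142,-1.4142,0.0000)
J_ω[:, 2] = z_2
entry J[0][2] = 1.4142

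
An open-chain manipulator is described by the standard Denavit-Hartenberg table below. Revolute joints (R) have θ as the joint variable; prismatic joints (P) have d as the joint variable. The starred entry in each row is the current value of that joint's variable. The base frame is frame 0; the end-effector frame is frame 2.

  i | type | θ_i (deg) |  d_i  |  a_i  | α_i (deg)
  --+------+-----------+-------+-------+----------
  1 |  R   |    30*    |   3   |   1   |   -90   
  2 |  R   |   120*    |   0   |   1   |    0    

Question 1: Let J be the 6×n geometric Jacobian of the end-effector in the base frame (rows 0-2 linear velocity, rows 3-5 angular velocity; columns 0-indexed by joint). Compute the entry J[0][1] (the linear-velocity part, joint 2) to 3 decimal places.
-0.750

axis z_1 = (-0.5000,0.8660,0.0000); lever o_n−o_1 = (-0.4330,-0.2500,-0.8660)
cross product → J_v[:, 1] = (-0.7500,-0.4330,0.5000)
J_ω[:, 1] = z_1
entry J[0][1] = -0.7500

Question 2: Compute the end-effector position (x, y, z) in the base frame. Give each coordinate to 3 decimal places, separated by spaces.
0.433 0.250 2.134

after link 1: o_1 = (0.8660, 0.5000, 3.0000)
after link 2: o_2 = (0.4330, 0.2500, 2.1340)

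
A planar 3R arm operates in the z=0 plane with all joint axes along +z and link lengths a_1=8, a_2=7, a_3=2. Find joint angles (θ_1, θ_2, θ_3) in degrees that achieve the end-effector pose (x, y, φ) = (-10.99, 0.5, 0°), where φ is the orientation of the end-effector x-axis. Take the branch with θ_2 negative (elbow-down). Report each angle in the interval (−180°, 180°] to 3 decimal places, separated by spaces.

-154.406 -60.006 -145.588

wrist centre = target − a_3·(cos φ, sin φ) = (-12.9900, 0.5000)
cos θ_2 = (168.9901−8²−7²)/(2·8·7) = 0.4999; θ_2 = -60.0058° (elbow-down)
β = atan2(0.5000,-12.9900) = 177.7957°; ψ = atan2(-6.0625,11.4994) = -27.7984°
θ_1 = β − ψ = 205.5941°
θ_3 = φ − θ_1 − θ_2 = -145.5883° (wrapped to (-180°,180°])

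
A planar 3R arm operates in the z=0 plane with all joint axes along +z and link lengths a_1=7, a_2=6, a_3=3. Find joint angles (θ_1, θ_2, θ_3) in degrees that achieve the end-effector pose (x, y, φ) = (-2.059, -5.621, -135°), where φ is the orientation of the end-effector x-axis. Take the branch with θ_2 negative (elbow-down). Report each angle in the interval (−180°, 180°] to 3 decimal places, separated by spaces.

-29.998 -150.003 45.001

wrist centre = target − a_3·(cos φ, sin φ) = (0.0623, -3.4997)
cos θ_2 = (12.2516−7²−6²)/(2·7·6) = -0.8661; θ_2 = -150.0030° (elbow-down)
β = atan2(-3.4997,0.0623) = -88.9798°; ψ = atan2(-2.9997,1.8037) = -58.9821°
θ_1 = β − ψ = -29.9977°
θ_3 = φ − θ_1 − θ_2 = 45.0007° (wrapped to (-180°,180°])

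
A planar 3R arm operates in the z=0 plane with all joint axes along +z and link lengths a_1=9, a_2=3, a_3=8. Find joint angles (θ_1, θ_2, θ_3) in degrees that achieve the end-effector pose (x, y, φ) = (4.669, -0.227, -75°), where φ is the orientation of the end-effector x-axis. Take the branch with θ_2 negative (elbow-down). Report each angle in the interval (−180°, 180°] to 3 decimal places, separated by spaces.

wrist centre = target − a_3·(cos φ, sin φ) = (2.5984, 7.5004)
cos θ_2 = (63.0080−9²−3²)/(2·9·3) = -0.4999; θ_2 = -119.9902° (elbow-down)
β = atan2(7.5004,2.5984) = 70.8918°; ψ = atan2(-2.5983,7.5004) = -19.1073°
θ_1 = β − ψ = 89.9991°
θ_3 = φ − θ_1 − θ_2 = -45.0090° (wrapped to (-180°,180°])

89.999 -119.990 -45.009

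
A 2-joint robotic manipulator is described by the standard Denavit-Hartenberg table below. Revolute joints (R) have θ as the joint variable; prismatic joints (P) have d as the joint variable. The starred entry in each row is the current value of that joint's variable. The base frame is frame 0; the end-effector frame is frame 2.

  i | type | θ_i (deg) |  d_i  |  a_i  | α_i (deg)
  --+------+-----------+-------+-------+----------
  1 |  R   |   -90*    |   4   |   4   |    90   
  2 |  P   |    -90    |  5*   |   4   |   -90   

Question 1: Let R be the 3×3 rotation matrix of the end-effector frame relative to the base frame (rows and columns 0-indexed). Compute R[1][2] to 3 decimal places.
End-effector z-axis (col 2 of R) = (0.0000,-1.0000,0.0000)
R[1][2] = -1.0000

-1.000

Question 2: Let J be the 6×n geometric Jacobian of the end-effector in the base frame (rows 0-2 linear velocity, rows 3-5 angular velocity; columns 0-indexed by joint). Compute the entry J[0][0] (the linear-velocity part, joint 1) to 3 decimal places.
axis z_0 = ẑ; lever o_n−o_0 = (-5.0000,-4.0000,0.0000)
cross product → J_v[:, 0] = (4.0000,-5.0000,0.0000)
J_ω[:, 0] = z_0
entry J[0][0] = 4.0000

4.000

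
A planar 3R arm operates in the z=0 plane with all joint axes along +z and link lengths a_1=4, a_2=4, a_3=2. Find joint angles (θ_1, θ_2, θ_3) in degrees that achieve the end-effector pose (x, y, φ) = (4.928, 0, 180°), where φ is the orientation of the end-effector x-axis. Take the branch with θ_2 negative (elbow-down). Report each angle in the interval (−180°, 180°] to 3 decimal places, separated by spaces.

wrist centre = target − a_3·(cos φ, sin φ) = (6.9280, -0.0000)
cos θ_2 = (47.9972−4²−4²)/(2·4·4) = 0.4999; θ_2 = -60.0058° (elbow-down)
β = atan2(-0.0000,6.9280) = -0.0000°; ψ = atan2(-3.4643,5.9996) = -30.0029°
θ_1 = β − ψ = 30.0029°
θ_3 = φ − θ_1 − θ_2 = -149.9971° (wrapped to (-180°,180°])

30.003 -60.006 -149.997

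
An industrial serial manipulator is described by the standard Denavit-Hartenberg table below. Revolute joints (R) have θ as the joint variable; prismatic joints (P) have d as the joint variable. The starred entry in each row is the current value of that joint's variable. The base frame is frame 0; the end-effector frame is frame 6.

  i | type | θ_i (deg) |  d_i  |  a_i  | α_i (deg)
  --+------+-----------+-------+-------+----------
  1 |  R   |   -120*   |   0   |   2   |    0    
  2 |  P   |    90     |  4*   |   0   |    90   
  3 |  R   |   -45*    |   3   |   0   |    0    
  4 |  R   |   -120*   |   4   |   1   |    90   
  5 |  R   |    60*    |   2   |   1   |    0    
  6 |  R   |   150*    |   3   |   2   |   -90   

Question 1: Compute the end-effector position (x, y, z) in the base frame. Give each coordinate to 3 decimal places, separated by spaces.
after link 1: o_1 = (-1.0000, -1.7321, 0.0000)
after link 2: o_2 = (-1.0000, -1.7321, 4.0000)
after link 3: o_3 = (-2.5000, -4.3301, 4.0000)
after link 4: o_4 = (-5.3365, -7.3113, 3.7412)
after link 5: o_5 = (-6.6361, -7.5610, 5.5436)
after link 6: o_6 = (-5.3596, -7.1432, 8.8897)

-5.360 -7.143 8.890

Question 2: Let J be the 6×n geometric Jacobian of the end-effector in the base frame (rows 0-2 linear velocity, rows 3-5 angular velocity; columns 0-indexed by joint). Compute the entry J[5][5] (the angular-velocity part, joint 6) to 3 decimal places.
axis z_5 = (-0.2241,0.1294,0.9659); lever o_n−o_5 = (1.2765,0.4177,3.3461)
cross product → J_v[:, 5] = (0.0295,1.9830,-0.2588)
J_ω[:, 5] = z_5
entry J[5][5] = 0.9659

0.966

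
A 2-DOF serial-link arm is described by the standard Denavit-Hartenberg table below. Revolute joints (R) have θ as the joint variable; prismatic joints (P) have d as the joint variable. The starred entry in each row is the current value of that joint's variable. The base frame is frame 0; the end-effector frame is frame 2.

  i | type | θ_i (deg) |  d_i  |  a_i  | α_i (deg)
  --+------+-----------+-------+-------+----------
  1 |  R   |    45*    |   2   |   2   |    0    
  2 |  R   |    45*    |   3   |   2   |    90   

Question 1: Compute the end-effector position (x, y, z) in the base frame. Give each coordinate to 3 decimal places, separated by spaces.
1.414 3.414 5.000

after link 1: o_1 = (1.4142, 1.4142, 2.0000)
after link 2: o_2 = (1.4142, 3.4142, 5.0000)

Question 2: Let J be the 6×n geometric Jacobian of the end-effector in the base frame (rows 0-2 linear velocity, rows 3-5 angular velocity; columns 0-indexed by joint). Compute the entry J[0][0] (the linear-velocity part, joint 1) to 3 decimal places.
axis z_0 = ẑ; lever o_n−o_0 = (1.4142,3.4142,5.0000)
cross product → J_v[:, 0] = (-3.4142,1.4142,0.0000)
J_ω[:, 0] = z_0
entry J[0][0] = -3.4142

-3.414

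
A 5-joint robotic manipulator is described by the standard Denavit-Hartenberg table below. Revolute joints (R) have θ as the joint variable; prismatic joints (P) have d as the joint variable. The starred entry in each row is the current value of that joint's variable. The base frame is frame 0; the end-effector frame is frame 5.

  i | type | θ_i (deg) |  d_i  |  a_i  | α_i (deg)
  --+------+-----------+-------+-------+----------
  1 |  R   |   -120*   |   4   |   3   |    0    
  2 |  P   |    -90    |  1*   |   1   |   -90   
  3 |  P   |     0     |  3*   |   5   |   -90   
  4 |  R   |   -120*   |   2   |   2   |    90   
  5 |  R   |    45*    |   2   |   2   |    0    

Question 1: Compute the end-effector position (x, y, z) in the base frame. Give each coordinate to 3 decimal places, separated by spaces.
after link 1: o_1 = (-1.5000, -2.5981, 4.0000)
after link 2: o_2 = (-2.3660, -2.0981, 5.0000)
after link 3: o_3 = (-8.1962, -2.1962, 5.0000)
after link 4: o_4 = (-8.1962, -4.1962, 3.0000)
after link 5: o_5 = (-6.1962, -5.6104, 1.5858)

-6.196 -5.610 1.586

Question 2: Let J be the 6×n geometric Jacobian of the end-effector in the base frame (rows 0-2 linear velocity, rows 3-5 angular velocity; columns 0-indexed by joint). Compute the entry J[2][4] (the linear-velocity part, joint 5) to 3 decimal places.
-1.414

axis z_4 = (1.0000,0.0000,-0.0000); lever o_n−o_4 = (2.0000,-1.4142,-1.4142)
cross product → J_v[:, 4] = (-0.0000,1.4142,-1.4142)
J_ω[:, 4] = z_4
entry J[2][4] = -1.4142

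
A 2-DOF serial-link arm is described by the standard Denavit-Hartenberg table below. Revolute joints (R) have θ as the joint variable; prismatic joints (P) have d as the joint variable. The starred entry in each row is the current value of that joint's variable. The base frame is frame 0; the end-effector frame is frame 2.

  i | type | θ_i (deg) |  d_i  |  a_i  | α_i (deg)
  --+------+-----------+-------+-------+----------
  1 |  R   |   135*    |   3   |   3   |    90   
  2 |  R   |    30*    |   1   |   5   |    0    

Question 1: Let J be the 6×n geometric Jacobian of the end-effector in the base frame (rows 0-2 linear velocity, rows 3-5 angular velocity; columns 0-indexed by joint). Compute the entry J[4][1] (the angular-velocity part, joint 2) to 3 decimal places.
0.707

axis z_1 = (0.7071,0.7071,0.0000); lever o_n−o_1 = (-2.3548,3.7690,2.5000)
cross product → J_v[:, 1] = (1.7678,-1.7678,4.3301)
J_ω[:, 1] = z_1
entry J[4][1] = 0.7071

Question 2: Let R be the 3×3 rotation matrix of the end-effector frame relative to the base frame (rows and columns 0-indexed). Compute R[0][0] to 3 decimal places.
-0.612

End-effector x-axis (col 0 of R) = (-0.6124,0.6124,0.5000)
R[0][0] = -0.6124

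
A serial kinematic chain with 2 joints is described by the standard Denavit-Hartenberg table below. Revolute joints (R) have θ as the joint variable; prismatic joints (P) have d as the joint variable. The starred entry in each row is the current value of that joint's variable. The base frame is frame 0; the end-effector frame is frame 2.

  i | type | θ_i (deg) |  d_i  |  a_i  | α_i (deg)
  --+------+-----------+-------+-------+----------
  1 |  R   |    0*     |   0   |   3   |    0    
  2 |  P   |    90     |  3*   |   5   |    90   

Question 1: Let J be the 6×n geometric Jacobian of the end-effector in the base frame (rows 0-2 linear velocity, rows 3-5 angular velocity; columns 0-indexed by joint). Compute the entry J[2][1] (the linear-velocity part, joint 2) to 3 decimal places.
prismatic axis z_1 = (0.0000,0.0000,1.0000)
J_v[:, 1] = z_1; J_ω[:, 1] = (0,0,0)
entry J[2][1] = 1.0000

1.000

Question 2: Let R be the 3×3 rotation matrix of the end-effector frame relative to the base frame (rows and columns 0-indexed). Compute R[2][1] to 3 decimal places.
End-effector y-axis (col 1 of R) = (-0.0000,0.0000,1.0000)
R[2][1] = 1.0000

1.000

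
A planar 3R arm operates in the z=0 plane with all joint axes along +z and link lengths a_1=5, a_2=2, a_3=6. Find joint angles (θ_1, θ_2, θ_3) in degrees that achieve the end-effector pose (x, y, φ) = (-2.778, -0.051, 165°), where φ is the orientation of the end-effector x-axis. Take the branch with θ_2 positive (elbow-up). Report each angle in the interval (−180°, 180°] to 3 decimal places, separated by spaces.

-45.003 150.008 59.996

wrist centre = target − a_3·(cos φ, sin φ) = (3.0176, -1.6039)
cos θ_2 = (11.6782−5²−2²)/(2·5·2) = -0.8661; θ_2 = 150.0075° (elbow-up)
β = atan2(-1.6039,3.0176) = -27.9919°; ψ = atan2(0.9998,3.2678) = 17.0112°
θ_1 = β − ψ = -45.0031°
θ_3 = φ − θ_1 − θ_2 = 59.9956° (wrapped to (-180°,180°])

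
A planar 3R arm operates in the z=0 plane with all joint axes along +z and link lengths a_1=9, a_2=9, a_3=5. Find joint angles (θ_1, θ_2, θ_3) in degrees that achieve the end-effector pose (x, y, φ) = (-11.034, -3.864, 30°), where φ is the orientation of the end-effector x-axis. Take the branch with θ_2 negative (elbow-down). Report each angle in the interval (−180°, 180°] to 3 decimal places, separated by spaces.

-135.001 -44.997 -150.001

wrist centre = target − a_3·(cos φ, sin φ) = (-15.3641, -6.3640)
cos θ_2 = (276.5569−9²−9²)/(2·9·9) = 0.7071; θ_2 = -44.9972° (elbow-down)
β = atan2(-6.3640,-15.3641) = -157.5001°; ψ = atan2(-6.3637,15.3643) = -22.4986°
θ_1 = β − ψ = -135.0015°
θ_3 = φ − θ_1 − θ_2 = -150.0013° (wrapped to (-180°,180°])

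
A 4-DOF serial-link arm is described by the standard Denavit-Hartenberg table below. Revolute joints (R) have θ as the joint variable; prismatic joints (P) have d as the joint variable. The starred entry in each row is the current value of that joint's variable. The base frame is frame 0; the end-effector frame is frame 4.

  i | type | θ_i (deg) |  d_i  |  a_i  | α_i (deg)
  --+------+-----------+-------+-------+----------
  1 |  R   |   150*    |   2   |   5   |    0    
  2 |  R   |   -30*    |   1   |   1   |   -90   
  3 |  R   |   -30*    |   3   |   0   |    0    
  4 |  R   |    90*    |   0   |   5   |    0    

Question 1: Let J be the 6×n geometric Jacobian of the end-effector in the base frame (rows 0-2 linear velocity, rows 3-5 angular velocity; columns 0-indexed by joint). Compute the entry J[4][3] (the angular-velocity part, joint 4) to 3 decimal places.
axis z_3 = (-0.8660,-0.5000,0.0000); lever o_n−o_3 = (-1.2500,2.1651,-4.3301)
cross product → J_v[:, 3] = (2.1651,-3.7500,-2.5000)
J_ω[:, 3] = z_3
entry J[4][3] = -0.5000

-0.500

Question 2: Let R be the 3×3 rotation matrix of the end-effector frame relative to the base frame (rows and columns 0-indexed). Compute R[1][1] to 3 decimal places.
End-effector y-axis (col 1 of R) = (0.4330,-0.7500,-0.5000)
R[1][1] = -0.7500

-0.750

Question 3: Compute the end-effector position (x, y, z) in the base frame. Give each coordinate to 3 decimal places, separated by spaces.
-8.678 4.031 -1.330

after link 1: o_1 = (-4.3301, 2.5000, 2.0000)
after link 2: o_2 = (-4.8301, 3.3660, 3.0000)
after link 3: o_3 = (-7.4282, 1.8660, 3.0000)
after link 4: o_4 = (-8.6782, 4.0311, -1.3301)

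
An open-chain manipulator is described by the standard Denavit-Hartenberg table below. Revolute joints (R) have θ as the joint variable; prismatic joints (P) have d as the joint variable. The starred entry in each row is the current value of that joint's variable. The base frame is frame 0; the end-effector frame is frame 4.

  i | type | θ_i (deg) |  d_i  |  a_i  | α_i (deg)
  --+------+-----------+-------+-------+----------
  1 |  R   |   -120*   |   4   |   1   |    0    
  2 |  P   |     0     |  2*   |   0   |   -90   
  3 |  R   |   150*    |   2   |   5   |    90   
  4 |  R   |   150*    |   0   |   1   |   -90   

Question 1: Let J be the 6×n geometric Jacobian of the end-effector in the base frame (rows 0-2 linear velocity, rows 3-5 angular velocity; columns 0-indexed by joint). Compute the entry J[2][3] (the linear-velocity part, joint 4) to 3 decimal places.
0.250

axis z_3 = (-0.2500,-0.4330,-0.8660); lever o_n−o_3 = (0.0580,-0.8995,0.4330)
cross product → J_v[:, 3] = (-0.9665,0.0580,0.2500)
J_ω[:, 3] = z_3
entry J[2][3] = 0.2500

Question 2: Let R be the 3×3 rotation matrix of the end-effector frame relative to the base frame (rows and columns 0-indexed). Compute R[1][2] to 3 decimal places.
End-effector z-axis (col 2 of R) = (-0.9665,0.0580,0.2500)
R[1][2] = 0.0580

0.058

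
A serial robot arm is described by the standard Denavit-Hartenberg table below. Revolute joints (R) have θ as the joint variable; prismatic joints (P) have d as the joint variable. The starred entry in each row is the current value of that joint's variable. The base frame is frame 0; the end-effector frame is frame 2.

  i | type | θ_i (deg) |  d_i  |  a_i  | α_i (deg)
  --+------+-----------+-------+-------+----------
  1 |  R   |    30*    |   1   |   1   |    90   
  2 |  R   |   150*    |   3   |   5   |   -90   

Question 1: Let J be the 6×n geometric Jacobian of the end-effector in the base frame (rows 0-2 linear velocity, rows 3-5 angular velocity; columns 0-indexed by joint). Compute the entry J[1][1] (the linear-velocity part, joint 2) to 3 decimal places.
-1.250

axis z_1 = (0.5000,-0.8660,0.0000); lever o_n−o_1 = (-2.2500,-4.7631,2.5000)
cross product → J_v[:, 1] = (-2.1651,-1.2500,-4.3301)
J_ω[:, 1] = z_1
entry J[1][1] = -1.2500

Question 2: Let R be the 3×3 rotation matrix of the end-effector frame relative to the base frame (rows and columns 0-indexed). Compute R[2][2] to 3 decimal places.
End-effector z-axis (col 2 of R) = (-0.4330,-0.2500,-0.8660)
R[2][2] = -0.8660

-0.866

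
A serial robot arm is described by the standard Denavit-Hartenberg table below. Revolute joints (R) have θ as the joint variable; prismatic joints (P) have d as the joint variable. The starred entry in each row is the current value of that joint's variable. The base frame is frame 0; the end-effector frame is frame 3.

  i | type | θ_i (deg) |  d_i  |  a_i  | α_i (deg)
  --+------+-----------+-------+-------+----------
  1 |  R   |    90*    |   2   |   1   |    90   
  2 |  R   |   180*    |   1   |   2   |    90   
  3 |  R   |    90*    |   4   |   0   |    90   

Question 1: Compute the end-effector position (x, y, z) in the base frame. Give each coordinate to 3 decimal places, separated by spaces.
1.000 -1.000 6.000

after link 1: o_1 = (0.0000, 1.0000, 2.0000)
after link 2: o_2 = (1.0000, -1.0000, 2.0000)
after link 3: o_3 = (1.0000, -1.0000, 6.0000)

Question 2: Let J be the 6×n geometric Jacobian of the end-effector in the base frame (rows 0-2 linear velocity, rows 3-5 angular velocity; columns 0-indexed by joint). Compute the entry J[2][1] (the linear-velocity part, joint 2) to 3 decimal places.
-2.000

axis z_1 = (1.0000,-0.0000,0.0000); lever o_n−o_1 = (1.0000,-2.0000,4.0000)
cross product → J_v[:, 1] = (-0.0000,-4.0000,-2.0000)
J_ω[:, 1] = z_1
entry J[2][1] = -2.0000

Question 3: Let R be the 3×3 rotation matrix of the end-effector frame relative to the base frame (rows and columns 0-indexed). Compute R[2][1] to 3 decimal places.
1.000

End-effector y-axis (col 1 of R) = (0.0000,0.0000,1.0000)
R[2][1] = 1.0000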